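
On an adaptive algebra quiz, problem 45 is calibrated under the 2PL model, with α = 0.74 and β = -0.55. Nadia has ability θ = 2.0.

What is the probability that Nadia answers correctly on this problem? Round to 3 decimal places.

0.868

P(θ) = 1 / (1 + exp(−α(θ − β)))
Exponent: 0.74 × (2.0 − (-0.55)) = 1.8870
1/(1 + e^{-1.8870}) = 0.8684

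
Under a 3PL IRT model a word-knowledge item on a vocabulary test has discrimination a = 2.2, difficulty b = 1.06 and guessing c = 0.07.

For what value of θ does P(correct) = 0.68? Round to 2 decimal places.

1.35

P(θ) = c + (1 − c) · 1 / (1 + exp(−a(θ − b)))
Remove guessing floor: (0.68 − 0.07)/(1 − 0.07) = 0.6559
logit = ln(0.6559/0.3441) = 0.6451
θ = b + logit/(a) = 1.06 + 0.6451/2.2000 = 1.3532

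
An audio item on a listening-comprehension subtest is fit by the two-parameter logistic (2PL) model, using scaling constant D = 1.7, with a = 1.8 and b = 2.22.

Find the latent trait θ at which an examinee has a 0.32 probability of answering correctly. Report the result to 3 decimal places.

P(θ) = 1 / (1 + exp(−D·a(θ − b)))
logit = ln(0.3200/0.6800) = -0.7538
θ = b + logit/(1.7·a) = 2.22 + (-0.7538)/3.0600 = 1.9737

1.974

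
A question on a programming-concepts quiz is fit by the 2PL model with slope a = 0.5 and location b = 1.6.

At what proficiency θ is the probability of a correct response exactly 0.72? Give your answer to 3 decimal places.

P(θ) = 1 / (1 + exp(−a(θ − b)))
logit = ln(0.7200/0.2800) = 0.9445
θ = b + logit/(a) = 1.6 + 0.9445/0.5000 = 3.4889

3.489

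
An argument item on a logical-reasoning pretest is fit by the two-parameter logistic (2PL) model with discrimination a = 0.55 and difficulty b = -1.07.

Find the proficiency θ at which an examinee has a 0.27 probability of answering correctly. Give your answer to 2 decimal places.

-2.88

P(θ) = 1 / (1 + exp(−a(θ − b)))
logit = ln(0.2700/0.7300) = -0.9946
θ = b + logit/(a) = -1.07 + (-0.9946)/0.5500 = -2.8784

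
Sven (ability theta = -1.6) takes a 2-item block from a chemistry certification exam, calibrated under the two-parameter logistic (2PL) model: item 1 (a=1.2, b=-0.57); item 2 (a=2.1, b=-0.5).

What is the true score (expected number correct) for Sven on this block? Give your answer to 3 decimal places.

0.315

P(theta) = 1 / (1 + exp(−a(theta − b)))
P_1 = 1/(1+e^{1.2360}) = 0.2251
P_2 = 1/(1+e^{2.3100}) = 0.0903
E[score] = 0.2251 + 0.0903 = 0.3154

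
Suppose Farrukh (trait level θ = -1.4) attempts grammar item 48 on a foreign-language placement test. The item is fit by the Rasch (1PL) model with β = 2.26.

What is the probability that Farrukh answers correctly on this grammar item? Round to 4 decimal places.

0.0251

P(θ) = 1 / (1 + exp(−(θ − β)))
Exponent: (-1.4 − 2.26) = -3.6600
1/(1 + e^{3.6600}) = 0.0251
P = 0.0251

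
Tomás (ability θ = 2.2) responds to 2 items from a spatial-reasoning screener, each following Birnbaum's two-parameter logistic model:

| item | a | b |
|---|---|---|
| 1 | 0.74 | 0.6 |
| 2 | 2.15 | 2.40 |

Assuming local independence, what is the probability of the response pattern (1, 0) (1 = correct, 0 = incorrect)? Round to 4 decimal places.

0.4639

P(θ) = 1 / (1 + exp(−a(θ − b)))
P_1 = 1/(1+e^{-1.1840}) = 0.7657
P_2 = 1/(1+e^{0.4300}) = 0.3941
L = P_1 × (1−P_2) = 0.7657 × 0.6059 = 0.46390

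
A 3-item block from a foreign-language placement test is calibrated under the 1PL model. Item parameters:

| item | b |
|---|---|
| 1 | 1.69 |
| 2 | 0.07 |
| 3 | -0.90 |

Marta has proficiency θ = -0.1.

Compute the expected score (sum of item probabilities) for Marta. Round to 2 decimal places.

P(θ) = 1 / (1 + exp(−(θ − b)))
P_1 = 1/(1+e^{1.7900}) = 0.1431
P_2 = 1/(1+e^{0.1700}) = 0.4576
P_3 = 1/(1+e^{-0.8000}) = 0.6900
E[score] = 0.1431 + 0.4576 + 0.6900 = 1.2906

1.29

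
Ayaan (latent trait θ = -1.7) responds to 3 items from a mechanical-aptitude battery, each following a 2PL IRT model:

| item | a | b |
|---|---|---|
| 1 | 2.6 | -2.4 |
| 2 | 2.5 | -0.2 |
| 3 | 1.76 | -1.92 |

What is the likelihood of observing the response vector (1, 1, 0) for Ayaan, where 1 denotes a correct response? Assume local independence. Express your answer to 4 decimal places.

P(θ) = 1 / (1 + exp(−a(θ − b)))
P_1 = 1/(1+e^{-1.8200}) = 0.8606
P_2 = 1/(1+e^{3.7500}) = 0.0230
P_3 = 1/(1+e^{-0.3872}) = 0.5956
L = P_1 × P_2 × (1−P_3) = 0.8606 × 0.0230 × 0.4044 = 0.00800

0.0080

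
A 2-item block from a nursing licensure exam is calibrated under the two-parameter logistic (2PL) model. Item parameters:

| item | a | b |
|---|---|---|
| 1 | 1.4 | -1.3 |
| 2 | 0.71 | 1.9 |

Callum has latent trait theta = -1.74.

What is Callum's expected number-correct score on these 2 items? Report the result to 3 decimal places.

0.421

P(theta) = 1 / (1 + exp(−a(theta − b)))
P_1 = 1/(1+e^{0.6160}) = 0.3507
P_2 = 1/(1+e^{2.5844}) = 0.0701
E[score] = 0.3507 + 0.0701 = 0.4208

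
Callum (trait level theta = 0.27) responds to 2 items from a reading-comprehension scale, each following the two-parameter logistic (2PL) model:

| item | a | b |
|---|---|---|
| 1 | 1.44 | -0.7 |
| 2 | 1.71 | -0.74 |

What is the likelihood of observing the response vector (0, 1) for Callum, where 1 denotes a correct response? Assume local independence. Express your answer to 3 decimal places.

P(theta) = 1 / (1 + exp(−a(theta − b)))
P_1 = 1/(1+e^{-1.3968}) = 0.8017
P_2 = 1/(1+e^{-1.7271}) = 0.8490
L = (1−P_1) × P_2 = 0.1983 × 0.8490 = 0.16839

0.168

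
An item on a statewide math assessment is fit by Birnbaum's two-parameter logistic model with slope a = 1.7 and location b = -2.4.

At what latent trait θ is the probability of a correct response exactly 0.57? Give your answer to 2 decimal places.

-2.23

P(θ) = 1 / (1 + exp(−a(θ − b)))
logit = ln(0.5700/0.4300) = 0.2819
θ = b + logit/(a) = -2.4 + 0.2819/1.7000 = -2.2342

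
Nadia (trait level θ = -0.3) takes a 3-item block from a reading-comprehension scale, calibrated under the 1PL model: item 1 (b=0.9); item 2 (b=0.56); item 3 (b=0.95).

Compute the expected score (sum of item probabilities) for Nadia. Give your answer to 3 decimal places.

P(θ) = 1 / (1 + exp(−(θ − b)))
P_1 = 1/(1+e^{1.2000}) = 0.2315
P_2 = 1/(1+e^{0.8600}) = 0.2973
P_3 = 1/(1+e^{1.2500}) = 0.2227
E[score] = 0.2315 + 0.2973 + 0.2227 = 0.7515

0.752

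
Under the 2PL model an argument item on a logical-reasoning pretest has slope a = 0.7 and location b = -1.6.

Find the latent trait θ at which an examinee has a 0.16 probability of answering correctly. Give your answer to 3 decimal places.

P(θ) = 1 / (1 + exp(−a(θ − b)))
logit = ln(0.1600/0.8400) = -1.6582
θ = b + logit/(a) = -1.6 + (-1.6582)/0.7000 = -3.9689

-3.969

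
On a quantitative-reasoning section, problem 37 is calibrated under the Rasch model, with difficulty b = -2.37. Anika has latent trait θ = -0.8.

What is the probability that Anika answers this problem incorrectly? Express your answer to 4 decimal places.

P(θ) = 1 / (1 + exp(−(θ − b)))
Exponent: (-0.8 − (-2.37)) = 1.5700
1/(1 + e^{-1.5700}) = 0.8278
P = 0.8278
P(incorrect) = 1 − 0.8278 = 0.1722

0.1722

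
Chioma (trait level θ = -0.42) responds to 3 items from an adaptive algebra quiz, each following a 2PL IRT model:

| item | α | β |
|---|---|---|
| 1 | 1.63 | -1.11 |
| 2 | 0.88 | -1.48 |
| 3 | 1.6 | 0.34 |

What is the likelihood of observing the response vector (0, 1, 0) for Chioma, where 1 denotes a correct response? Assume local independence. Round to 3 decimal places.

P(θ) = 1 / (1 + exp(−α(θ − β)))
P_1 = 1/(1+e^{-1.1247}) = 0.7549
P_2 = 1/(1+e^{-0.9328}) = 0.7176
P_3 = 1/(1+e^{1.2160}) = 0.2286
L = (1−P_1) × P_2 × (1−P_3) = 0.2451 × 0.7176 × 0.7714 = 0.13570

0.136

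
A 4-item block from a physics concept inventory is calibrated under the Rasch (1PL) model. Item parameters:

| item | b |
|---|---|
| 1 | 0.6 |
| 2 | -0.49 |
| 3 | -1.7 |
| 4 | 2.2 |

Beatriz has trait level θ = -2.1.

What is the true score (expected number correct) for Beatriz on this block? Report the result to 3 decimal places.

0.644

P(θ) = 1 / (1 + exp(−(θ − b)))
P_1 = 1/(1+e^{2.7000}) = 0.0630
P_2 = 1/(1+e^{1.6100}) = 0.1666
P_3 = 1/(1+e^{0.4000}) = 0.4013
P_4 = 1/(1+e^{4.3000}) = 0.0134
E[score] = 0.0630 + 0.1666 + 0.4013 + 0.0134 = 0.6443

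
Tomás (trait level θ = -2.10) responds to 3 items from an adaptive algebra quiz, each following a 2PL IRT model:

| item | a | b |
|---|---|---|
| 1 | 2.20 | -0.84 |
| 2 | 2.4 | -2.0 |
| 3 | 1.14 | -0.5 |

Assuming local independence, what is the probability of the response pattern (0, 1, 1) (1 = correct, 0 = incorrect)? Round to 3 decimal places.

0.058

P(θ) = 1 / (1 + exp(−a(θ − b)))
P_1 = 1/(1+e^{2.7720}) = 0.0589
P_2 = 1/(1+e^{0.2400}) = 0.4403
P_3 = 1/(1+e^{1.8240}) = 0.1390
L = (1−P_1) × P_2 × P_3 = 0.9411 × 0.4403 × 0.1390 = 0.05758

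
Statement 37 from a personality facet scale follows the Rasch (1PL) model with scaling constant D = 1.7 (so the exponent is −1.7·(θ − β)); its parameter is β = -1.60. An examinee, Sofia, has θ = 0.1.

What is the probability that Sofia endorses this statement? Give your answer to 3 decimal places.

0.947

P(θ) = 1 / (1 + exp(−D·(θ − β)))
Exponent: 1.7 × (0.1 − (-1.60)) = 2.8900
1/(1 + e^{-2.8900}) = 0.9473
P = 0.9473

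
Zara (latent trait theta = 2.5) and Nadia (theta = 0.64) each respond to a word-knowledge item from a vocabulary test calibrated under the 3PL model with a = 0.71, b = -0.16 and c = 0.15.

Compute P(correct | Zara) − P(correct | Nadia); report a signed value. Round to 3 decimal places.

0.196

P(theta) = c + (1 − c) · 1 / (1 + exp(−a(theta − b)))
P(Zara) = 0.8883  [exponent 1.8886]
P(Nadia) = 0.6926  [exponent 0.5680]
Difference = 0.8883 − 0.6926 = 0.1958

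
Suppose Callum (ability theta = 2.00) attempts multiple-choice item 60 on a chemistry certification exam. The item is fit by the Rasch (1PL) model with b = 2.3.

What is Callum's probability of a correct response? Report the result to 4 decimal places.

P(theta) = 1 / (1 + exp(−(theta − b)))
Exponent: (2.00 − 2.3) = -0.3000
1/(1 + e^{0.3000}) = 0.4256
P = 0.4256

0.4256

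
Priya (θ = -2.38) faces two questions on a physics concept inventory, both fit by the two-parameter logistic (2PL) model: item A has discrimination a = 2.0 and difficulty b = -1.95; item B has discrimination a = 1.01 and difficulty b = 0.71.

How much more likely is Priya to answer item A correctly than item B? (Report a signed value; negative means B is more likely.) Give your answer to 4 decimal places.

P(θ) = 1 / (1 + exp(−a(θ − b)))
P_A = 0.2973
P_B = 0.0423
P_A − P_B = 0.2551

0.2551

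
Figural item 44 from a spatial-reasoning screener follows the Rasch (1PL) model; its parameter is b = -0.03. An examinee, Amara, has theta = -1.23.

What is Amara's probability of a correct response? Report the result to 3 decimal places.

P(theta) = 1 / (1 + exp(−(theta − b)))
Exponent: (-1.23 − (-0.03)) = -1.2000
1/(1 + e^{1.2000}) = 0.2315
P = 0.2315

0.231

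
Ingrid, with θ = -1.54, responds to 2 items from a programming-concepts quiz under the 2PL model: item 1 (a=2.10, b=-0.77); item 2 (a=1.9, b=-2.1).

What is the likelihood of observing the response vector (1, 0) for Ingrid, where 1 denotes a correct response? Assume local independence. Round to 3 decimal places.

P(θ) = 1 / (1 + exp(−a(θ − b)))
P_1 = 1/(1+e^{1.6170}) = 0.1656
P_2 = 1/(1+e^{-1.0640}) = 0.7435
L = P_1 × (1−P_2) = 0.1656 × 0.2565 = 0.04249

0.042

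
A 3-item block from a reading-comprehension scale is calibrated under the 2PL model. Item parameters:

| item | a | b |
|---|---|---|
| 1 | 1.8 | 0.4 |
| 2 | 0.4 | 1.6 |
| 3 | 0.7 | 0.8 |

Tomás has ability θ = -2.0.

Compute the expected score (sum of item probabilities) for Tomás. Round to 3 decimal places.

P(θ) = 1 / (1 + exp(−a(θ − b)))
P_1 = 1/(1+e^{4.3200}) = 0.0131
P_2 = 1/(1+e^{1.4400}) = 0.1915
P_3 = 1/(1+e^{1.9600}) = 0.1235
E[score] = 0.0131 + 0.1915 + 0.1235 = 0.3281

0.328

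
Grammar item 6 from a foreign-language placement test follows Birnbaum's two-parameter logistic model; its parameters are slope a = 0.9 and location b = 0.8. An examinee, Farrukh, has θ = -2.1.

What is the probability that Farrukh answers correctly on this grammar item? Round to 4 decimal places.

0.0685

P(θ) = 1 / (1 + exp(−a(θ − b)))
Exponent: 0.9 × (-2.1 − 0.8) = -2.6100
1/(1 + e^{2.6100}) = 0.0685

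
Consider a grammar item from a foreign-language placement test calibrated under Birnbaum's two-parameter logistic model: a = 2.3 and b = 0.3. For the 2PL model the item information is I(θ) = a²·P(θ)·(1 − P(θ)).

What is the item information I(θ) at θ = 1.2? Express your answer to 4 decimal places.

P = 1/(1+e^{-2.0700}) = 0.8880
P(1−P) = 0.8880 × 0.1120 = 0.0995
I = a² × P(1−P) = 2.3² × 0.0995 = 0.52632

0.5263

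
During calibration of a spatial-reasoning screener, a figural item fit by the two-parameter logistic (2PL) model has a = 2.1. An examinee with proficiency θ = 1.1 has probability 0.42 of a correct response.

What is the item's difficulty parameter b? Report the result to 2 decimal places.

1.25

P(θ) = 1 / (1 + exp(−a(θ − b)))
logit(0.42) = ln(0.42/0.58) = -0.3228
b = θ − logit/(a) = 1.1 − (-0.3228)/2.1000 = 1.2537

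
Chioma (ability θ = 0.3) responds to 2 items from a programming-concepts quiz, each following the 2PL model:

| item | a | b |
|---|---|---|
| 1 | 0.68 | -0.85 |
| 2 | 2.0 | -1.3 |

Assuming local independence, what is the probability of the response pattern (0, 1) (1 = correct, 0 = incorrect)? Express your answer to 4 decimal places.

0.3016

P(θ) = 1 / (1 + exp(−a(θ − b)))
P_1 = 1/(1+e^{-0.7820}) = 0.6861
P_2 = 1/(1+e^{-3.2000}) = 0.9608
L = (1−P_1) × P_2 = 0.3139 × 0.9608 = 0.30160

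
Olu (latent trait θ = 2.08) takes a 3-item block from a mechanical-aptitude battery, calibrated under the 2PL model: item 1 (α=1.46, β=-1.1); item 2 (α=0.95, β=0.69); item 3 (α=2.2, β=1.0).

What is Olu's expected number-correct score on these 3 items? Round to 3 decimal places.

2.695

P(θ) = 1 / (1 + exp(−α(θ − β)))
P_1 = 1/(1+e^{-4.6428}) = 0.9905
P_2 = 1/(1+e^{-1.3205}) = 0.7893
P_3 = 1/(1+e^{-2.3760}) = 0.9150
E[score] = 0.9905 + 0.7893 + 0.9150 = 2.6947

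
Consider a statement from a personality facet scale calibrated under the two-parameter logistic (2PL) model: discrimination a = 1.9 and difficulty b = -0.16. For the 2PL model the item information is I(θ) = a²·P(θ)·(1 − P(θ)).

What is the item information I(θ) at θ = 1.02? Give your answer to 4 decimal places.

P = 1/(1+e^{-2.2420}) = 0.9040
P(1−P) = 0.9040 × 0.0960 = 0.0868
I = a² × P(1−P) = 1.9² × 0.0868 = 0.31341

0.3134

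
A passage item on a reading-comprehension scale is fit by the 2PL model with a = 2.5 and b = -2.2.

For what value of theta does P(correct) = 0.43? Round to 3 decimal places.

P(theta) = 1 / (1 + exp(−a(theta − b)))
logit = ln(0.4300/0.5700) = -0.2819
theta = b + logit/(a) = -2.2 + (-0.2819)/2.5000 = -2.3127

-2.313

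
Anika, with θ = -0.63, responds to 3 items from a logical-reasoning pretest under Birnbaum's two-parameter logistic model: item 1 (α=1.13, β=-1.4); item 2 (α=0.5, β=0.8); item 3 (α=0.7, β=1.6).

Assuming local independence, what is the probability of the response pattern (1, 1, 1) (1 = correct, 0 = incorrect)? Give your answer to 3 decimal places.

P(θ) = 1 / (1 + exp(−α(θ − β)))
P_1 = 1/(1+e^{-0.8701}) = 0.7048
P_2 = 1/(1+e^{0.7150}) = 0.3285
P_3 = 1/(1+e^{1.5610}) = 0.1735
L = P_1 × P_2 × P_3 = 0.7048 × 0.3285 × 0.1735 = 0.04017

0.040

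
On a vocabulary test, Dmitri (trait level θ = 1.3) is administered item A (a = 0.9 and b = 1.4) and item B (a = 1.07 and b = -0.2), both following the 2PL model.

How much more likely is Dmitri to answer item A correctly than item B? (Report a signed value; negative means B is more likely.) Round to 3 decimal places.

P(θ) = 1 / (1 + exp(−a(θ − b)))
P_A = 0.4775
P_B = 0.8327
P_A − P_B = -0.3552

-0.355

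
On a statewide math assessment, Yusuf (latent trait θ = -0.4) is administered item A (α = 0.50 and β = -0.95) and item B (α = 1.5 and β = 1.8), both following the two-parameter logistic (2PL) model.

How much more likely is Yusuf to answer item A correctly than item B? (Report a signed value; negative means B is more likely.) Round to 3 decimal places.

0.533

P(θ) = 1 / (1 + exp(−α(θ − β)))
P_A = 0.5683
P_B = 0.0356
P_A − P_B = 0.5327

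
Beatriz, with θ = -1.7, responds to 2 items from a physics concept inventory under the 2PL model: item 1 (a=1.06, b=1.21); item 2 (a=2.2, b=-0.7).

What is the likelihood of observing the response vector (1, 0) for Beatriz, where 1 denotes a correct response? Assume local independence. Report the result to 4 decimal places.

P(θ) = 1 / (1 + exp(−a(θ − b)))
P_1 = 1/(1+e^{3.0846}) = 0.0437
P_2 = 1/(1+e^{2.2000}) = 0.0998
L = P_1 × (1−P_2) = 0.0437 × 0.9002 = 0.03938

0.0394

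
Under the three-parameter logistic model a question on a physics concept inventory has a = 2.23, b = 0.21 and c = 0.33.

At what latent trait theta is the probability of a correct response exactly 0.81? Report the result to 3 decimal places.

0.626

P(theta) = c + (1 − c) · 1 / (1 + exp(−a(theta − b)))
Remove guessing floor: (0.81 − 0.33)/(1 − 0.33) = 0.7164
logit = ln(0.7164/0.2836) = 0.9268
theta = b + logit/(a) = 0.21 + 0.9268/2.2300 = 0.6256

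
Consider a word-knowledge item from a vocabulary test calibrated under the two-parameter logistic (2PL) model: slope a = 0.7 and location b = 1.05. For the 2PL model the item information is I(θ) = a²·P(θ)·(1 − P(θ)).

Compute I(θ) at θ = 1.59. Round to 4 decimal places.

P = 1/(1+e^{-0.3780}) = 0.5934
P(1−P) = 0.5934 × 0.4066 = 0.2413
I = a² × P(1−P) = 0.7² × 0.2413 = 0.11823

0.1182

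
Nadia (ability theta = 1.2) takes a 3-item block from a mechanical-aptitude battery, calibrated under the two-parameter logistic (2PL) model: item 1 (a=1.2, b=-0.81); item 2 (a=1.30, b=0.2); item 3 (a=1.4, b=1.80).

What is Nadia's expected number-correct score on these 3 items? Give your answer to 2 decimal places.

P(theta) = 1 / (1 + exp(−a(theta − b)))
P_1 = 1/(1+e^{-2.4120}) = 0.9177
P_2 = 1/(1+e^{-1.3000}) = 0.7858
P_3 = 1/(1+e^{0.8400}) = 0.3015
E[score] = 0.9177 + 0.7858 + 0.3015 = 2.0051

2.01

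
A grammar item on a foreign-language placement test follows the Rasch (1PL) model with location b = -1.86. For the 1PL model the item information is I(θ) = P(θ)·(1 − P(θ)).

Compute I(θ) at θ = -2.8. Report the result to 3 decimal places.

P = 1/(1+e^{0.9400}) = 0.2809
P(1−P) = 0.2809 × 0.7191 = 0.2020
I = P(1−P) = 0.20200

0.202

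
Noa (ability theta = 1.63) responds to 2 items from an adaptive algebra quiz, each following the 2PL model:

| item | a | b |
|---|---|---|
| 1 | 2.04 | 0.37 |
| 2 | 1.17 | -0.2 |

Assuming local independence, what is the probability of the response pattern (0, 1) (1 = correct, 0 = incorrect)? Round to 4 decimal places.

P(theta) = 1 / (1 + exp(−a(theta − b)))
P_1 = 1/(1+e^{-2.5704}) = 0.9289
P_2 = 1/(1+e^{-2.1411}) = 0.8948
L = (1−P_1) × P_2 = 0.0711 × 0.8948 = 0.06359

0.0636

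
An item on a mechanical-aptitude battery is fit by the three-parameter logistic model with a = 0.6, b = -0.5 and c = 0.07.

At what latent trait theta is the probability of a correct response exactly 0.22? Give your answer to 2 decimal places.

-3.25

P(theta) = c + (1 − c) · 1 / (1 + exp(−a(theta − b)))
Remove guessing floor: (0.22 − 0.07)/(1 − 0.07) = 0.1613
logit = ln(0.1613/0.8387) = -1.6487
theta = b + logit/(a) = -0.5 + (-1.6487)/0.6000 = -3.2478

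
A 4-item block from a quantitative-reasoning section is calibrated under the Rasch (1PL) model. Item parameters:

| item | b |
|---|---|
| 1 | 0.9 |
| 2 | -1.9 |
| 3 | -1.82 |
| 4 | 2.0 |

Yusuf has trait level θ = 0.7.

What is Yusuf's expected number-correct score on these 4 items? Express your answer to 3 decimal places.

P(θ) = 1 / (1 + exp(−(θ − b)))
P_1 = 1/(1+e^{0.2000}) = 0.4502
P_2 = 1/(1+e^{-2.6000}) = 0.9309
P_3 = 1/(1+e^{-2.5200}) = 0.9255
P_4 = 1/(1+e^{1.3000}) = 0.2142
E[score] = 0.4502 + 0.9309 + 0.9255 + 0.2142 = 2.5207

2.521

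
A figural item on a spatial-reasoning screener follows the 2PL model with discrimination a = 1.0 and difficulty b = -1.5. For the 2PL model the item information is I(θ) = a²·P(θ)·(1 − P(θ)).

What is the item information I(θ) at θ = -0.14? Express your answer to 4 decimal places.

0.1625

P = 1/(1+e^{-1.3600}) = 0.7958
P(1−P) = 0.7958 × 0.2042 = 0.1625
I = a² × P(1−P) = 1.0² × 0.1625 = 0.16253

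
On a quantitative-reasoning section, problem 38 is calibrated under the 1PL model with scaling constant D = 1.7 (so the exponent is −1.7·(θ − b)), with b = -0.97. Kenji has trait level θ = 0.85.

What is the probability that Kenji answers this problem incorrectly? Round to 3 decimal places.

P(θ) = 1 / (1 + exp(−D·(θ − b)))
Exponent: 1.7 × (0.85 − (-0.97)) = 3.0940
1/(1 + e^{-3.0940}) = 0.9566
P = 0.9566
P(incorrect) = 1 − 0.9566 = 0.0434

0.043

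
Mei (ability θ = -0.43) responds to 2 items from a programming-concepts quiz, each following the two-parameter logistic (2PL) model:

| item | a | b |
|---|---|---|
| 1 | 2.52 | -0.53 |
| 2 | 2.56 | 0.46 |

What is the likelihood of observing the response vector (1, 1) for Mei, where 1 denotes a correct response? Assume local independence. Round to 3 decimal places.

P(θ) = 1 / (1 + exp(−a(θ − b)))
P_1 = 1/(1+e^{-0.2520}) = 0.5627
P_2 = 1/(1+e^{2.2784}) = 0.0929
L = P_1 × P_2 = 0.5627 × 0.0929 = 0.05229

0.052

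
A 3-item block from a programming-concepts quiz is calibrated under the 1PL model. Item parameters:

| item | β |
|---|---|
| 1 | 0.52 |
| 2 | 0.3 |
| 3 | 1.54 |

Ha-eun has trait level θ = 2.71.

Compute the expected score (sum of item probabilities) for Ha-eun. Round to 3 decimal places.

2.580

P(θ) = 1 / (1 + exp(−(θ − β)))
P_1 = 1/(1+e^{-2.1900}) = 0.8993
P_2 = 1/(1+e^{-2.4100}) = 0.9176
P_3 = 1/(1+e^{-1.1700}) = 0.7631
E[score] = 0.8993 + 0.9176 + 0.7631 = 2.5801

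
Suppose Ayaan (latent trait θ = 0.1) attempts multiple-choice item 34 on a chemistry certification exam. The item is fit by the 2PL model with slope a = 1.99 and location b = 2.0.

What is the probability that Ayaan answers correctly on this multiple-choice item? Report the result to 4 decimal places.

P(θ) = 1 / (1 + exp(−a(θ − b)))
Exponent: 1.99 × (0.1 − 2.0) = -3.7810
1/(1 + e^{3.7810}) = 0.0223

0.0223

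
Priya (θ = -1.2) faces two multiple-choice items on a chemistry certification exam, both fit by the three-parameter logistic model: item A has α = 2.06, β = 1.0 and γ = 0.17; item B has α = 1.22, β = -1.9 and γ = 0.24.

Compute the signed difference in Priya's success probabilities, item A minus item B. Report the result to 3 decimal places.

-0.594

P(θ) = γ + (1 − γ) · 1 / (1 + exp(−α(θ − β)))
P_A = 0.1788
P_B = 0.7731
P_A − P_B = -0.5942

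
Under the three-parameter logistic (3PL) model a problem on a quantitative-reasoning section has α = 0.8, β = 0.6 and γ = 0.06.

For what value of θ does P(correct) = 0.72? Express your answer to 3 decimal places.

P(θ) = γ + (1 − γ) · 1 / (1 + exp(−α(θ − β)))
Remove guessing floor: (0.72 − 0.06)/(1 − 0.06) = 0.7021
logit = ln(0.7021/0.2979) = 0.8575
θ = β + logit/(α) = 0.6 + 0.8575/0.8000 = 1.6718

1.672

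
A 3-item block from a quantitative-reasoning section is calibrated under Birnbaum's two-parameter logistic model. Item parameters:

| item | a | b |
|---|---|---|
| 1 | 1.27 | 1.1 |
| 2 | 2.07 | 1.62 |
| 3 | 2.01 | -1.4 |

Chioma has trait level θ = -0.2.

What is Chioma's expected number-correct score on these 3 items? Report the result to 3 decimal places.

1.101

P(θ) = 1 / (1 + exp(−a(θ − b)))
P_1 = 1/(1+e^{1.6510}) = 0.1610
P_2 = 1/(1+e^{3.7674}) = 0.0226
P_3 = 1/(1+e^{-2.4120}) = 0.9177
E[score] = 0.1610 + 0.0226 + 0.9177 = 1.1013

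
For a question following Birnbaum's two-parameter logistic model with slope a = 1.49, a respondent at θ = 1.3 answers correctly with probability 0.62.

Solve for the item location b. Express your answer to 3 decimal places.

P(θ) = 1 / (1 + exp(−a(θ − b)))
logit(0.62) = ln(0.62/0.38) = 0.4895
b = θ − logit/(a) = 1.3 − 0.4895/1.4900 = 0.9714

0.971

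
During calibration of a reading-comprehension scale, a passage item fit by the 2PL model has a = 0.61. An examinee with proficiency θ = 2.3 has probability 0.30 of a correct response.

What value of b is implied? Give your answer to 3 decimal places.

P(θ) = 1 / (1 + exp(−a(θ − b)))
logit(0.30) = ln(0.30/0.70) = -0.8473
b = θ − logit/(a) = 2.3 − (-0.8473)/0.6100 = 3.6890

3.689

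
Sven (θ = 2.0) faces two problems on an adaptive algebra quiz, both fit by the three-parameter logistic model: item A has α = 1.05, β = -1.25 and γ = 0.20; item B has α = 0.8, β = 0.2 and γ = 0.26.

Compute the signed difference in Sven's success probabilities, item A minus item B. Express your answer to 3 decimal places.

0.116

P(θ) = γ + (1 − γ) · 1 / (1 + exp(−α(θ − β)))
P_A = 0.9745
P_B = 0.8583
P_A − P_B = 0.1162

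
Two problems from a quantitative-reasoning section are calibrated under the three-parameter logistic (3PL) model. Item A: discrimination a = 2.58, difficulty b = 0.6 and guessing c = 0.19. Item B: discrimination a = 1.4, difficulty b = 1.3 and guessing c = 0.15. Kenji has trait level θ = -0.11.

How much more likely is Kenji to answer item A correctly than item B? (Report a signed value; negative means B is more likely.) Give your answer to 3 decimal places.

0.048

P(θ) = c + (1 − c) · 1 / (1 + exp(−a(θ − b)))
P_A = 0.3018
P_B = 0.2537
P_A − P_B = 0.0481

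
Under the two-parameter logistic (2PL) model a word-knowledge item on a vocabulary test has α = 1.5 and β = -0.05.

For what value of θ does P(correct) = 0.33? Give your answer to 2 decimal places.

-0.52

P(θ) = 1 / (1 + exp(−α(θ − β)))
logit = ln(0.3300/0.6700) = -0.7082
θ = β + logit/(α) = -0.05 + (-0.7082)/1.5000 = -0.5221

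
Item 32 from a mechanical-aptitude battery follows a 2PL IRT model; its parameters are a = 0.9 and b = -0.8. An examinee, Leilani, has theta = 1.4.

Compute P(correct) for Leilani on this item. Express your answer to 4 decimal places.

0.8787

P(theta) = 1 / (1 + exp(−a(theta − b)))
Exponent: 0.9 × (1.4 − (-0.8)) = 1.9800
1/(1 + e^{-1.9800}) = 0.8787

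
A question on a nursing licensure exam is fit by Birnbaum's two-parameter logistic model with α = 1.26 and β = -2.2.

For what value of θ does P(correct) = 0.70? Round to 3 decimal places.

-1.528

P(θ) = 1 / (1 + exp(−α(θ − β)))
logit = ln(0.7000/0.3000) = 0.8473
θ = β + logit/(α) = -2.2 + 0.8473/1.2600 = -1.5275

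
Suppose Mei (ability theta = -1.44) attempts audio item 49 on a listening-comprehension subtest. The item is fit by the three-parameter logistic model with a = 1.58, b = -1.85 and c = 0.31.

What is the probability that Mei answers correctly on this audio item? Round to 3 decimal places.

0.763

P(theta) = c + (1 − c) · 1 / (1 + exp(−a(theta − b)))
Exponent: 1.58 × (-1.44 − (-1.85)) = 0.6478
1/(1 + e^{-0.6478}) = 0.6565
P = 0.31 + 0.69 × 0.6565 = 0.7630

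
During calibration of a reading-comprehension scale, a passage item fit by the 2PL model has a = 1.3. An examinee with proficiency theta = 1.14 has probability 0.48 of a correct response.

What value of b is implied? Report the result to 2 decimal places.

1.20

P(theta) = 1 / (1 + exp(−a(theta − b)))
logit(0.48) = ln(0.48/0.52) = -0.0800
b = theta − logit/(a) = 1.14 − (-0.0800)/1.3000 = 1.2016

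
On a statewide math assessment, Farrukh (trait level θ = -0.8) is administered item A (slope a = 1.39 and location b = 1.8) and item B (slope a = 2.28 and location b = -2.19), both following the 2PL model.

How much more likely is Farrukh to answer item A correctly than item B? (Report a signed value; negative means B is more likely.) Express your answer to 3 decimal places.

-0.933

P(θ) = 1 / (1 + exp(−a(θ − b)))
P_A = 0.0262
P_B = 0.9597
P_A − P_B = -0.9334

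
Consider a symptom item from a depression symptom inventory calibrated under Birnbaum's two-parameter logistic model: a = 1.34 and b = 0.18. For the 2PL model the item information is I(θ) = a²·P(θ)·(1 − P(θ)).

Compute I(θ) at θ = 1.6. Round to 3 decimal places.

0.203

P = 1/(1+e^{-1.9028}) = 0.8702
P(1−P) = 0.8702 × 0.1298 = 0.1129
I = a² × P(1−P) = 1.34² × 0.1129 = 0.20281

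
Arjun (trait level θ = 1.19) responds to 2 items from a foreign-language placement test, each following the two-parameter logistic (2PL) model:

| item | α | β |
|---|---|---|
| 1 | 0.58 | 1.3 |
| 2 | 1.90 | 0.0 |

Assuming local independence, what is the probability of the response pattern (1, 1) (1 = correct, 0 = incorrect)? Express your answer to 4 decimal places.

0.4384

P(θ) = 1 / (1 + exp(−α(θ − β)))
P_1 = 1/(1+e^{0.0638}) = 0.4841
P_2 = 1/(1+e^{-2.2610}) = 0.9056
L = P_1 × P_2 = 0.4841 × 0.9056 = 0.43836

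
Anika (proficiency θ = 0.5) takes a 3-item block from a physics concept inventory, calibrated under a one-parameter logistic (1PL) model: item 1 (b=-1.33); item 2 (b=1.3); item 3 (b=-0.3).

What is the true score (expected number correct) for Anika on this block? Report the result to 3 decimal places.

P(θ) = 1 / (1 + exp(−(θ − b)))
P_1 = 1/(1+e^{-1.8300}) = 0.8618
P_2 = 1/(1+e^{0.8000}) = 0.3100
P_3 = 1/(1+e^{-0.8000}) = 0.6900
E[score] = 0.8618 + 0.3100 + 0.6900 = 1.8618

1.862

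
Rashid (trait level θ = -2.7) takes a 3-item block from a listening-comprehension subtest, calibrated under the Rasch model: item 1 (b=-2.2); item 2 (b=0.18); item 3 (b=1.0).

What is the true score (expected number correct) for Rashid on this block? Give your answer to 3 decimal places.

0.455

P(θ) = 1 / (1 + exp(−(θ − b)))
P_1 = 1/(1+e^{0.5000}) = 0.3775
P_2 = 1/(1+e^{2.8800}) = 0.0532
P_3 = 1/(1+e^{3.7000}) = 0.0241
E[score] = 0.3775 + 0.0532 + 0.0241 = 0.4548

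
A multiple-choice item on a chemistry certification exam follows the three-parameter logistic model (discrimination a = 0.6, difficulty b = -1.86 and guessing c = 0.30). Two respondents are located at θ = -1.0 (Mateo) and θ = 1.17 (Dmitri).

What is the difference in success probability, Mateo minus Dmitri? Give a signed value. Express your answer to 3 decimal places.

P(θ) = c + (1 − c) · 1 / (1 + exp(−a(θ − b)))
P(Mateo) = 0.7383  [exponent 0.5160]
P(Dmitri) = 0.9022  [exponent 1.8180]
Difference = 0.7383 − 0.9022 = -0.1639

-0.164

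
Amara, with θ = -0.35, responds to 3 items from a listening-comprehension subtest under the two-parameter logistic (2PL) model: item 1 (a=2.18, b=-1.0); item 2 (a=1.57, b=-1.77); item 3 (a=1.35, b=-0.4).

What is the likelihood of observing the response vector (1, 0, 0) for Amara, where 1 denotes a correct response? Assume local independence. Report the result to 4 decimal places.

0.0378

P(θ) = 1 / (1 + exp(−a(θ − b)))
P_1 = 1/(1+e^{-1.4170}) = 0.8049
P_2 = 1/(1+e^{-2.2294}) = 0.9029
P_3 = 1/(1+e^{-0.0675}) = 0.5169
L = P_1 × (1−P_2) × (1−P_3) = 0.8049 × 0.0971 × 0.4831 = 0.03777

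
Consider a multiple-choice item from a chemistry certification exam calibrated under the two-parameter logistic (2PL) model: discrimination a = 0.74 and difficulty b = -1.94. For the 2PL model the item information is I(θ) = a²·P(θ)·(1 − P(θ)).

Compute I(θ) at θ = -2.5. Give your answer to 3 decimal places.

0.131

P = 1/(1+e^{0.4144}) = 0.3979
P(1−P) = 0.3979 × 0.6021 = 0.2396
I = a² × P(1−P) = 0.74² × 0.2396 = 0.13119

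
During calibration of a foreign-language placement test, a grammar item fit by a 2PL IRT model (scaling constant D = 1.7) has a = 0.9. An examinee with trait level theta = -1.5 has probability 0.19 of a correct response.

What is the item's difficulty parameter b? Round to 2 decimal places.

-0.55

P(theta) = 1 / (1 + exp(−D·a(theta − b)))
logit(0.19) = ln(0.19/0.81) = -1.4500
b = theta − logit/(1.7·a) = -1.5 − (-1.4500)/1.5300 = -0.5523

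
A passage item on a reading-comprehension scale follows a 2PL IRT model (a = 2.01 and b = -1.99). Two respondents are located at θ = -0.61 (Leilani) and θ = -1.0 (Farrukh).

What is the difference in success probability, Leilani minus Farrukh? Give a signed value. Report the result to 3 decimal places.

0.062

P(θ) = 1 / (1 + exp(−a(θ − b)))
P(Leilani) = 0.9412  [exponent 2.7738]
P(Farrukh) = 0.8797  [exponent 1.9899]
Difference = 0.9412 − 0.8797 = 0.0615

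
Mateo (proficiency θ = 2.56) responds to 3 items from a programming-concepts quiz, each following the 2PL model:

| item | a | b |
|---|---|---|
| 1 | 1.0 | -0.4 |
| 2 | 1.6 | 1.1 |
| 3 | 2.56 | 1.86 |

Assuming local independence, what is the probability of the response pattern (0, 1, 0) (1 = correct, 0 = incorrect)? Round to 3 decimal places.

P(θ) = 1 / (1 + exp(−a(θ − b)))
P_1 = 1/(1+e^{-2.9600}) = 0.9507
P_2 = 1/(1+e^{-2.3360}) = 0.9118
P_3 = 1/(1+e^{-1.7920}) = 0.8572
L = (1−P_1) × P_2 × (1−P_3) = 0.0493 × 0.9118 × 0.1428 = 0.00642

0.006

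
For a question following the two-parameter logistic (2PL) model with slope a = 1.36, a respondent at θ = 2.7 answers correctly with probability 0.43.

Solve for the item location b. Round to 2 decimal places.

2.91

P(θ) = 1 / (1 + exp(−a(θ − b)))
logit(0.43) = ln(0.43/0.57) = -0.2819
b = θ − logit/(a) = 2.7 − (-0.2819)/1.3600 = 2.9072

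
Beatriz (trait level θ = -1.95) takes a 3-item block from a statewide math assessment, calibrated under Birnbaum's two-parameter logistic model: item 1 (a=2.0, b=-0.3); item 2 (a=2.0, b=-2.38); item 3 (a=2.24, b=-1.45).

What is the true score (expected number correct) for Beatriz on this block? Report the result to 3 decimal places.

P(θ) = 1 / (1 + exp(−a(θ − b)))
P_1 = 1/(1+e^{3.3000}) = 0.0356
P_2 = 1/(1+e^{-0.8600}) = 0.7027
P_3 = 1/(1+e^{1.1200}) = 0.2460
E[score] = 0.0356 + 0.7027 + 0.2460 = 0.9842

0.984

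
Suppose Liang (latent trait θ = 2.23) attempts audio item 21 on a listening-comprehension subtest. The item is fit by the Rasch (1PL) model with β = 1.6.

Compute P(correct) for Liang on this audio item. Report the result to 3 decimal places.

P(θ) = 1 / (1 + exp(−(θ − β)))
Exponent: (2.23 − 1.6) = 0.6300
1/(1 + e^{-0.6300}) = 0.6525
P = 0.6525

0.652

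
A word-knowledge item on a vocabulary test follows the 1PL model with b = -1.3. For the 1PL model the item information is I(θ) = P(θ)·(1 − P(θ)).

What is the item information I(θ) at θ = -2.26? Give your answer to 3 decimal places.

0.200

P = 1/(1+e^{0.9600}) = 0.2769
P(1−P) = 0.2769 × 0.7231 = 0.2002
I = P(1−P) = 0.20022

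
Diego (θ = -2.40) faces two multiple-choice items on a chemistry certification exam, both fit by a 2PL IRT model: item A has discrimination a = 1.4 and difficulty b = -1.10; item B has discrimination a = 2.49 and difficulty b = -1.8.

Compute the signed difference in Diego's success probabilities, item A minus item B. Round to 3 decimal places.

-0.044

P(θ) = 1 / (1 + exp(−a(θ − b)))
P_A = 0.1394
P_B = 0.1833
P_A − P_B = -0.0439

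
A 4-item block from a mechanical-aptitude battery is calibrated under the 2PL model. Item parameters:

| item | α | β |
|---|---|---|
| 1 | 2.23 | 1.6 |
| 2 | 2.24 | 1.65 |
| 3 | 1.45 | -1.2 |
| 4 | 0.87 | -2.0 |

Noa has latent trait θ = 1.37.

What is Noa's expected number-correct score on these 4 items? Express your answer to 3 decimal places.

P(θ) = 1 / (1 + exp(−α(θ − β)))
P_1 = 1/(1+e^{0.5129}) = 0.3745
P_2 = 1/(1+e^{0.6272}) = 0.3481
P_3 = 1/(1+e^{-3.7265}) = 0.9765
P_4 = 1/(1+e^{-2.9319}) = 0.9494
E[score] = 0.3745 + 0.3481 + 0.9765 + 0.9494 = 2.6485

2.649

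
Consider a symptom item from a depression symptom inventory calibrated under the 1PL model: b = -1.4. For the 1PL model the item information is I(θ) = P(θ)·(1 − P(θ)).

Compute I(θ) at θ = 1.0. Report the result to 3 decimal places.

P = 1/(1+e^{-2.4000}) = 0.9168
P(1−P) = 0.9168 × 0.0832 = 0.0763
I = P(1−P) = 0.07625

0.076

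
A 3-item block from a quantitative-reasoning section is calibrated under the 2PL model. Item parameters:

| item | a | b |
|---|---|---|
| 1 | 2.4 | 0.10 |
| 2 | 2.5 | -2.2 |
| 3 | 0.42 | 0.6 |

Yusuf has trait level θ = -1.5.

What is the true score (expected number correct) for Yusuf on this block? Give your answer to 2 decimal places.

P(θ) = 1 / (1 + exp(−a(θ − b)))
P_1 = 1/(1+e^{3.8400}) = 0.0210
P_2 = 1/(1+e^{-1.7500}) = 0.8520
P_3 = 1/(1+e^{0.8820}) = 0.2928
E[score] = 0.0210 + 0.8520 + 0.2928 = 1.1658

1.17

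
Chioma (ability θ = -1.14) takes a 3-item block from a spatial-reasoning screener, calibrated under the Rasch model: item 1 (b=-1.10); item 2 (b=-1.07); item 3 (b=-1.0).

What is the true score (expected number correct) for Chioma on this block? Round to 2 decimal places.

P(θ) = 1 / (1 + exp(−(θ − b)))
P_1 = 1/(1+e^{0.0400}) = 0.4900
P_2 = 1/(1+e^{0.0700}) = 0.4825
P_3 = 1/(1+e^{0.1400}) = 0.4651
E[score] = 0.4900 + 0.4825 + 0.4651 = 1.4376

1.44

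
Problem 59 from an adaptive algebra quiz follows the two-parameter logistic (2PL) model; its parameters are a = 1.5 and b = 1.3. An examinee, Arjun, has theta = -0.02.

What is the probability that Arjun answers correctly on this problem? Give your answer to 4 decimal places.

P(theta) = 1 / (1 + exp(−a(theta − b)))
Exponent: 1.5 × (-0.02 − 1.3) = -1.9800
1/(1 + e^{1.9800}) = 0.1213

0.1213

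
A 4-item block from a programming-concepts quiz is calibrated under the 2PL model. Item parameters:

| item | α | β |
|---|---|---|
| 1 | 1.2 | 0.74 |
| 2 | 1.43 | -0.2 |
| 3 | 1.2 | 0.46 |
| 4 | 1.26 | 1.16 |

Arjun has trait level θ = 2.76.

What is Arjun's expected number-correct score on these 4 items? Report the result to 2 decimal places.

P(θ) = 1 / (1 + exp(−α(θ − β)))
P_1 = 1/(1+e^{-2.4240}) = 0.9186
P_2 = 1/(1+e^{-4.2328}) = 0.9857
P_3 = 1/(1+e^{-2.7600}) = 0.9405
P_4 = 1/(1+e^{-2.0160}) = 0.8825
E[score] = 0.9186 + 0.9857 + 0.9405 + 0.8825 = 3.7273

3.73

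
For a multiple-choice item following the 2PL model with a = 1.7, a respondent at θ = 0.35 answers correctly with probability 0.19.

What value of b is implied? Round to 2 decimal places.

P(θ) = 1 / (1 + exp(−a(θ − b)))
logit(0.19) = ln(0.19/0.81) = -1.4500
b = θ − logit/(a) = 0.35 − (-1.4500)/1.7000 = 1.2029

1.20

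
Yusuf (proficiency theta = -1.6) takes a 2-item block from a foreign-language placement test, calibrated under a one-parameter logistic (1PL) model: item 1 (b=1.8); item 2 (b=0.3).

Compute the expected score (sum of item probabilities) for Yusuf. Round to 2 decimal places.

P(theta) = 1 / (1 + exp(−(theta − b)))
P_1 = 1/(1+e^{3.4000}) = 0.0323
P_2 = 1/(1+e^{1.9000}) = 0.1301
E[score] = 0.0323 + 0.1301 = 0.1624

0.16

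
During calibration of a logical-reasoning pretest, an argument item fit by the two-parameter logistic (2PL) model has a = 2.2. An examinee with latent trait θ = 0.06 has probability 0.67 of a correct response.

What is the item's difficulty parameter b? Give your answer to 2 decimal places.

-0.26

P(θ) = 1 / (1 + exp(−a(θ − b)))
logit(0.67) = ln(0.67/0.33) = 0.7082
b = θ − logit/(a) = 0.06 − 0.7082/2.2000 = -0.2619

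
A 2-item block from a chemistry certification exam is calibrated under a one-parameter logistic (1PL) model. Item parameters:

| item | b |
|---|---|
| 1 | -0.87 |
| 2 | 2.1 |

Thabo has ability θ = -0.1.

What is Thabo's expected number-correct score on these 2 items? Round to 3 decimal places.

P(θ) = 1 / (1 + exp(−(θ − b)))
P_1 = 1/(1+e^{-0.7700}) = 0.6835
P_2 = 1/(1+e^{2.2000}) = 0.0998
E[score] = 0.6835 + 0.0998 = 0.7833

0.783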